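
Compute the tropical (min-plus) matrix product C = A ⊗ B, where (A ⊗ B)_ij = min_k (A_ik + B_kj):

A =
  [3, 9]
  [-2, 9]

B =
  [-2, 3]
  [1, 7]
A ⊗ B =
  [1, 6]
  [-4, 1]

Apply the min-plus product entry-by-entry:
  C[0][0] = min over k of (A[0][0] + B[0][0] = 3 + -2 = 1, A[0][1] + B[1][0] = 9 + 1 = 10) = 1 (attained at k = 0)
  C[0][1] = min over k of (A[0][0] + B[0][1] = 3 + 3 = 6, A[0][1] + B[1][1] = 9 + 7 = 16) = 6 (attained at k = 0)
  C[1][0] = min over k of (A[1][0] + B[0][0] = -2 + -2 = -4, A[1][1] + B[1][0] = 9 + 1 = 10) = -4 (attained at k = 0)
  C[1][1] = min over k of (A[1][0] + B[0][1] = -2 + 3 = 1, A[1][1] + B[1][1] = 9 + 7 = 16) = 1 (attained at k = 0)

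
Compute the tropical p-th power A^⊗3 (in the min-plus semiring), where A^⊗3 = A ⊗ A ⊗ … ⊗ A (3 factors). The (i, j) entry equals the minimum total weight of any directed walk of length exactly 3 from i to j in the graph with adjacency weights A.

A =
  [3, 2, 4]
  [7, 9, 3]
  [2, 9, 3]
A^⊗3 =
  [7, 8, 8]
  [8, 7, 9]
  [8, 7, 7]

Each entry (A^⊗3)_ij equals the minimum over all length-3 walks i = v_0 → v_1 → … → v_3 = j of Σ_t A[v_t][v_{t+1}]. For example, for (i, j) = (0, 2) we minimise over 9 possible intermediate vertex sequences; the minimum is 8, attained along the walk 0 → 0 → 1 → 2.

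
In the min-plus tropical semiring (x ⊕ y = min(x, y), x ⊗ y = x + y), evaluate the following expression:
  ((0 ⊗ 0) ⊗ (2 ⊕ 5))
((0 ⊗ 0) ⊗ (2 ⊕ 5)) = 2

Expand innermost to outermost. Recall ⊕ takes the minimum of its arguments and ⊗ takes their sum. Working out the expression ((0 ⊗ 0) ⊗ (2 ⊕ 5)) gives 2.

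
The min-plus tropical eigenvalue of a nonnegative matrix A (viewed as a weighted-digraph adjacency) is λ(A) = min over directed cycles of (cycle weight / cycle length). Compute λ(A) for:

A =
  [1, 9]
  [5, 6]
λ(A) = 1

Enumerate directed cycles and compute their means (weight / length). Sample:
  cycle 0 → 0: weight = 1, length = 1, mean = 1/1 ≈ 1.000
  cycle 1 → 1: weight = 6, length = 1, mean = 6/1 ≈ 6.000
  cycle 0 → 1 → 0: weight = 14, length = 2, mean = 14/2 ≈ 7.000
  cycle 1 → 0 → 1: weight = 14, length = 2, mean = 14/2 ≈ 7.000
Minimum mean = 1.000, attained e.g. along the cycle 0 → 0 with weight 1 and length 1. So λ(A) = 1/1 = 1.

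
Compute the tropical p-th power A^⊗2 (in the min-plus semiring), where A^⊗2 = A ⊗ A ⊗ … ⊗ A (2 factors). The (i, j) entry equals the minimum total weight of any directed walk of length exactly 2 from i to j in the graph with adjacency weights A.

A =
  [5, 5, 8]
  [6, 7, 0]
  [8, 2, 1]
A^⊗2 =
  [10, 10, 5]
  [8, 2, 1]
  [8, 3, 2]

Each entry (A^⊗2)_ij equals the minimum over all length-2 walks i = v_0 → v_1 → … → v_2 = j of Σ_t A[v_t][v_{t+1}]. For example, for (i, j) = (0, 2) we minimise over 3 possible intermediate vertex sequences; the minimum is 5, attained along the walk 0 → 1 → 2.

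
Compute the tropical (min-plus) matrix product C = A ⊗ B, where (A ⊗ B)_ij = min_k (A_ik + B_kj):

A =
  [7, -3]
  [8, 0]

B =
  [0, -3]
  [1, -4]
A ⊗ B =
  [-2, -7]
  [1, -4]

Apply the min-plus product entry-by-entry:
  C[0][0] = min over k of (A[0][0] + B[0][0] = 7 + 0 = 7, A[0][1] + B[1][0] = -3 + 1 = -2) = -2 (attained at k = 1)
  C[0][1] = min over k of (A[0][0] + B[0][1] = 7 + -3 = 4, A[0][1] + B[1][1] = -3 + -4 = -7) = -7 (attained at k = 1)
  C[1][0] = min over k of (A[1][0] + B[0][0] = 8 + 0 = 8, A[1][1] + B[1][0] = 0 + 1 = 1) = 1 (attained at k = 1)
  C[1][1] = min over k of (A[1][0] + B[0][1] = 8 + -3 = 5, A[1][1] + B[1][1] = 0 + -4 = -4) = -4 (attained at k = 1)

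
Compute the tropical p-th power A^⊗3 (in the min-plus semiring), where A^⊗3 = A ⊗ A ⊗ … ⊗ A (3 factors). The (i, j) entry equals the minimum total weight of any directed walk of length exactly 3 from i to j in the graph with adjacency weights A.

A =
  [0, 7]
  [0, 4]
A^⊗3 =
  [0, 7]
  [0, 7]

Each entry (A^⊗3)_ij equals the minimum over all length-3 walks i = v_0 → v_1 → … → v_3 = j of Σ_t A[v_t][v_{t+1}]. For example, for (i, j) = (0, 1) we minimise over 4 possible intermediate vertex sequences; the minimum is 7, attained along the walk 0 → 0 → 0 → 1.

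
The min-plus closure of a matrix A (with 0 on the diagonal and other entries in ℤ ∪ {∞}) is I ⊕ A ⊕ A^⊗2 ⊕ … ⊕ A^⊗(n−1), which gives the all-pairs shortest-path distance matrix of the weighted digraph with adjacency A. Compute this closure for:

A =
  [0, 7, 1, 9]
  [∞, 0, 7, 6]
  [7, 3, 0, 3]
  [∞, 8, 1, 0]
Closure =
  [0, 4, 1, 4]
  [14, 0, 7, 6]
  [7, 3, 0, 3]
  [8, 4, 1, 0]

This is the Floyd-Warshall all-pairs shortest-path computation. For each intermediate vertex k = 0, 1, …, 3, update dist[i][j] ← min(dist[i][j], dist[i][k] + dist[k][j]). The final matrix gives, for each (i, j), the minimum total weight of any directed path from i to j (possibly empty when i = j).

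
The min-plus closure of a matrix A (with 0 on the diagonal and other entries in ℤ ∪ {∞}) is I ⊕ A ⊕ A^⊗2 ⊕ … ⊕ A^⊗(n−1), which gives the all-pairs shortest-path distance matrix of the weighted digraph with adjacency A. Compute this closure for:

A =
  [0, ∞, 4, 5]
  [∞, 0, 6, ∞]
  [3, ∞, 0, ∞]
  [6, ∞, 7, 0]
Closure =
  [0, ∞, 4, 5]
  [9, 0, 6, 14]
  [3, ∞, 0, 8]
  [6, ∞, 7, 0]

This is the Floyd-Warshall all-pairs shortest-path computation. For each intermediate vertex k = 0, 1, …, 3, update dist[i][j] ← min(dist[i][j], dist[i][k] + dist[k][j]). The final matrix gives, for each (i, j), the minimum total weight of any directed path from i to j (possibly empty when i = j).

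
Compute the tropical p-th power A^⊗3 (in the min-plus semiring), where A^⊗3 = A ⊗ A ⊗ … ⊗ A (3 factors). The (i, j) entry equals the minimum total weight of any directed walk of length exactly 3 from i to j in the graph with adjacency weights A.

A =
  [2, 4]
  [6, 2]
A^⊗3 =
  [6, 8]
  [10, 6]

Each entry (A^⊗3)_ij equals the minimum over all length-3 walks i = v_0 → v_1 → … → v_3 = j of Σ_t A[v_t][v_{t+1}]. For example, for (i, j) = (0, 1) we minimise over 4 possible intermediate vertex sequences; the minimum is 8, attained along the walk 0 → 0 → 0 → 1.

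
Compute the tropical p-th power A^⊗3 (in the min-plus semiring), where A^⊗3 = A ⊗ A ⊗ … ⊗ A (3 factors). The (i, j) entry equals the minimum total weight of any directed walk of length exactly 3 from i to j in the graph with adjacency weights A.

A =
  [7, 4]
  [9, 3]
A^⊗3 =
  [16, 10]
  [15, 9]

Each entry (A^⊗3)_ij equals the minimum over all length-3 walks i = v_0 → v_1 → … → v_3 = j of Σ_t A[v_t][v_{t+1}]. For example, for (i, j) = (0, 1) we minimise over 4 possible intermediate vertex sequences; the minimum is 10, attained along the walk 0 → 1 → 1 → 1.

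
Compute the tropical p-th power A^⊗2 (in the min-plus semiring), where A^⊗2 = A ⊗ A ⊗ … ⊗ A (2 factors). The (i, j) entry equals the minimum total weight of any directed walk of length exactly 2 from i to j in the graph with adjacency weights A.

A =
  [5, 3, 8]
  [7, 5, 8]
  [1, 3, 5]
A^⊗2 =
  [9, 8, 11]
  [9, 10, 13]
  [6, 4, 9]

Each entry (A^⊗2)_ij equals the minimum over all length-2 walks i = v_0 → v_1 → … → v_2 = j of Σ_t A[v_t][v_{t+1}]. For example, for (i, j) = (0, 2) we minimise over 3 possible intermediate vertex sequences; the minimum is 11, attained along the walk 0 → 1 → 2.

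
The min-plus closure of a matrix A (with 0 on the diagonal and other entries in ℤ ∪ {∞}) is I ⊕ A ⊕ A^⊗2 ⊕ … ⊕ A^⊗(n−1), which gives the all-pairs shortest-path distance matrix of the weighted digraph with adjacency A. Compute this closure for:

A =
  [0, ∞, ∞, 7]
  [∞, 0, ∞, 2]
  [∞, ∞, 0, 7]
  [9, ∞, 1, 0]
Closure =
  [0, ∞, 8, 7]
  [11, 0, 3, 2]
  [16, ∞, 0, 7]
  [9, ∞, 1, 0]

This is the Floyd-Warshall all-pairs shortest-path computation. For each intermediate vertex k = 0, 1, …, 3, update dist[i][j] ← min(dist[i][j], dist[i][k] + dist[k][j]). The final matrix gives, for each (i, j), the minimum total weight of any directed path from i to j (possibly empty when i = j).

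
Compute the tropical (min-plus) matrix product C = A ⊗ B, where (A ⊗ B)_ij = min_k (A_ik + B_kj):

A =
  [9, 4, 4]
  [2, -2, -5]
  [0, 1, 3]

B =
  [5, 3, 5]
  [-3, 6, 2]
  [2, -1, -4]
A ⊗ B =
  [1, 3, 0]
  [-5, -6, -9]
  [-2, 2, -1]

Apply the min-plus product entry-by-entry:
  C[0][0] = min over k of (A[0][0] + B[0][0] = 9 + 5 = 14, A[0][1] + B[1][0] = 4 + -3 = 1, A[0][2] + B[2][0] = 4 + 2 = 6) = 1 (attained at k = 1)
  C[0][1] = min over k of (A[0][0] + B[0][1] = 9 + 3 = 12, A[0][1] + B[1][1] = 4 + 6 = 10, A[0][2] + B[2][1] = 4 + -1 = 3) = 3 (attained at k = 2)
  C[0][2] = min over k of (A[0][0] + B[0][2] = 9 + 5 = 14, A[0][1] + B[1][2] = 4 + 2 = 6, A[0][2] + B[2][2] = 4 + -4 = 0) = 0 (attained at k = 2)
  C[1][0] = min over k of (A[1][0] + B[0][0] = 2 + 5 = 7, A[1][1] + B[1][0] = -2 + -3 = -5, A[1][2] + B[2][0] = -5 + 2 = -3) = -5 (attained at k = 1)
  C[1][1] = min over k of (A[1][0] + B[0][1] = 2 + 3 = 5, A[1][1] + B[1][1] = -2 + 6 = 4, A[1][2] + B[2][1] = -5 + -1 = -6) = -6 (attained at k = 2)
  C[1][2] = min over k of (A[1][0] + B[0][2] = 2 + 5 = 7, A[1][1] + B[1][2] = -2 + 2 = 0, A[1][2] + B[2][2] = -5 + -4 = -9) = -9 (attained at k = 2)
  C[2][0] = min over k of (A[2][0] + B[0][0] = 0 + 5 = 5, A[2][1] + B[1][0] = 1 + -3 = -2, A[2][2] + B[2][0] = 3 + 2 = 5) = -2 (attained at k = 1)
  C[2][1] = min over k of (A[2][0] + B[0][1] = 0 + 3 = 3, A[2][1] + B[1][1] = 1 + 6 = 7, A[2][2] + B[2][1] = 3 + -1 = 2) = 2 (attained at k = 2)
  C[2][2] = min over k of (A[2][0] + B[0][2] = 0 + 5 = 5, A[2][1] + B[1][2] = 1 + 2 = 3, A[2][2] + B[2][2] = 3 + -4 = -1) = -1 (attained at k = 2)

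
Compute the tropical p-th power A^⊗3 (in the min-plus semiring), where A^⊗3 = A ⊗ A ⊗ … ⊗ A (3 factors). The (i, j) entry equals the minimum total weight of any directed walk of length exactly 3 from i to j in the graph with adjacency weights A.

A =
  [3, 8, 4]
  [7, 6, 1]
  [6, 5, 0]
A^⊗3 =
  [9, 9, 4]
  [7, 6, 1]
  [6, 5, 0]

Each entry (A^⊗3)_ij equals the minimum over all length-3 walks i = v_0 → v_1 → … → v_3 = j of Σ_t A[v_t][v_{t+1}]. For example, for (i, j) = (0, 2) we minimise over 9 possible intermediate vertex sequences; the minimum is 4, attained along the walk 0 → 2 → 2 → 2.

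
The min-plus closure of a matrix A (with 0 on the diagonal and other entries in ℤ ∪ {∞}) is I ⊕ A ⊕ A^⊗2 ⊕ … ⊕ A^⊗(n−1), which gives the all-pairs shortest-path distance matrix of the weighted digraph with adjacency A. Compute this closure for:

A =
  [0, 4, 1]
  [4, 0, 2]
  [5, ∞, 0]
Closure =
  [0, 4, 1]
  [4, 0, 2]
  [5, 9, 0]

This is the Floyd-Warshall all-pairs shortest-path computation. For each intermediate vertex k = 0, 1, …, 2, update dist[i][j] ← min(dist[i][j], dist[i][k] + dist[k][j]). The final matrix gives, for each (i, j), the minimum total weight of any directed path from i to j (possibly empty when i = j).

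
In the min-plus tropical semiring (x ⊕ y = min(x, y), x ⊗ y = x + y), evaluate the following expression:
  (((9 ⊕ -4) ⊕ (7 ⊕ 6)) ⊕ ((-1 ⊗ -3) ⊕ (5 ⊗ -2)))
(((9 ⊕ -4) ⊕ (7 ⊕ 6)) ⊕ ((-1 ⊗ -3) ⊕ (5 ⊗ -2))) = -4

Expand innermost to outermost. Recall ⊕ takes the minimum of its arguments and ⊗ takes their sum. Working out the expression (((9 ⊕ -4) ⊕ (7 ⊕ 6)) ⊕ ((-1 ⊗ -3) ⊕ (5 ⊗ -2))) gives -4.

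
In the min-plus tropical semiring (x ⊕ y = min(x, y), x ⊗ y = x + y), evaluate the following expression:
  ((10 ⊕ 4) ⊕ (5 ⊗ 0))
((10 ⊕ 4) ⊕ (5 ⊗ 0)) = 4

Expand innermost to outermost. Recall ⊕ takes the minimum of its arguments and ⊗ takes their sum. Working out the expression ((10 ⊕ 4) ⊕ (5 ⊗ 0)) gives 4.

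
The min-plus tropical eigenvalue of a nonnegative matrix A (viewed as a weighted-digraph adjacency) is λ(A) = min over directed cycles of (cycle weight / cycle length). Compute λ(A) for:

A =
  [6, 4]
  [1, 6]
λ(A) = 5/2

Enumerate directed cycles and compute their means (weight / length). Sample:
  cycle 0 → 0: weight = 6, length = 1, mean = 6/1 ≈ 6.000
  cycle 1 → 1: weight = 6, length = 1, mean = 6/1 ≈ 6.000
  cycle 0 → 1 → 0: weight = 5, length = 2, mean = 5/2 ≈ 2.500
  cycle 1 → 0 → 1: weight = 5, length = 2, mean = 5/2 ≈ 2.500
Minimum mean = 2.500, attained e.g. along the cycle 0 → 1 → 0 with weight 5 and length 2. So λ(A) = 5/2 = 5/2.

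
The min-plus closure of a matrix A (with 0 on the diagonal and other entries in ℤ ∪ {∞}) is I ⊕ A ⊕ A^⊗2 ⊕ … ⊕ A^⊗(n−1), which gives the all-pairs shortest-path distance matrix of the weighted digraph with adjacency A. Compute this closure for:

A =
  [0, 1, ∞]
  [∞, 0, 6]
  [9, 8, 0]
Closure =
  [0, 1, 7]
  [15, 0, 6]
  [9, 8, 0]

This is the Floyd-Warshall all-pairs shortest-path computation. For each intermediate vertex k = 0, 1, …, 2, update dist[i][j] ← min(dist[i][j], dist[i][k] + dist[k][j]). The final matrix gives, for each (i, j), the minimum total weight of any directed path from i to j (possibly empty when i = j).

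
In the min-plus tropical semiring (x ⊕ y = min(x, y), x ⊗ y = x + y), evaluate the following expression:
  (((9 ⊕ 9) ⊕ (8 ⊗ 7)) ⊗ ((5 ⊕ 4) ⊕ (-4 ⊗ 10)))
(((9 ⊕ 9) ⊕ (8 ⊗ 7)) ⊗ ((5 ⊕ 4) ⊕ (-4 ⊗ 10))) = 13

Expand innermost to outermost. Recall ⊕ takes the minimum of its arguments and ⊗ takes their sum. Working out the expression (((9 ⊕ 9) ⊕ (8 ⊗ 7)) ⊗ ((5 ⊕ 4) ⊕ (-4 ⊗ 10))) gives 13.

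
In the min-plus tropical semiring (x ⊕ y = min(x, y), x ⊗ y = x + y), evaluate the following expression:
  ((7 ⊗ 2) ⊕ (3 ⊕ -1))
((7 ⊗ 2) ⊕ (3 ⊕ -1)) = -1

Expand innermost to outermost. Recall ⊕ takes the minimum of its arguments and ⊗ takes their sum. Working out the expression ((7 ⊗ 2) ⊕ (3 ⊕ -1)) gives -1.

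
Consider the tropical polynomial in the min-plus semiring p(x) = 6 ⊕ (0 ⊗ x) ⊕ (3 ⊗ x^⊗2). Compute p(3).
p(3) = 3

A tropical monomial a ⊗ x^⊗i evaluates to a + i · x. Evaluating each term at x = 3:
  Term 0 contributes 6 + 0 · 3 = 6
  Term 1 contributes 0 + 1 · 3 = 3
  Term 2 contributes 3 + 2 · 3 = 9
p(3) = ⊕ of these = min[6, 3, 9] = 3.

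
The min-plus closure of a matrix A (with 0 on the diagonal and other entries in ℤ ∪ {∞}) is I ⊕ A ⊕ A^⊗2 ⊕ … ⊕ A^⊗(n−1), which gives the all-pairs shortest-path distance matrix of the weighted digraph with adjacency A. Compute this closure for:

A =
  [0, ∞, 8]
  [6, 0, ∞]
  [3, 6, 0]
Closure =
  [0, 14, 8]
  [6, 0, 14]
  [3, 6, 0]

This is the Floyd-Warshall all-pairs shortest-path computation. For each intermediate vertex k = 0, 1, …, 2, update dist[i][j] ← min(dist[i][j], dist[i][k] + dist[k][j]). The final matrix gives, for each (i, j), the minimum total weight of any directed path from i to j (possibly empty when i = j).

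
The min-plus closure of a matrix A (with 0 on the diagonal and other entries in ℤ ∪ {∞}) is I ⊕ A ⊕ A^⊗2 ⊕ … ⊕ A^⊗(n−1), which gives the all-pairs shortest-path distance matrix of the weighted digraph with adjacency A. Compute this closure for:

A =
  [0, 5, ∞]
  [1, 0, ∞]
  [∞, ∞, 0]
Closure =
  [0, 5, ∞]
  [1, 0, ∞]
  [∞, ∞, 0]

This is the Floyd-Warshall all-pairs shortest-path computation. For each intermediate vertex k = 0, 1, …, 2, update dist[i][j] ← min(dist[i][j], dist[i][k] + dist[k][j]). The final matrix gives, for each (i, j), the minimum total weight of any directed path from i to j (possibly empty when i = j).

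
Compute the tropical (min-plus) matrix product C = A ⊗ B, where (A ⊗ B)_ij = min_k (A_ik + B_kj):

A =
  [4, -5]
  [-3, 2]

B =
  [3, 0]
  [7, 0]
A ⊗ B =
  [2, -5]
  [0, -3]

Apply the min-plus product entry-by-entry:
  C[0][0] = min over k of (A[0][0] + B[0][0] = 4 + 3 = 7, A[0][1] + B[1][0] = -5 + 7 = 2) = 2 (attained at k = 1)
  C[0][1] = min over k of (A[0][0] + B[0][1] = 4 + 0 = 4, A[0][1] + B[1][1] = -5 + 0 = -5) = -5 (attained at k = 1)
  C[1][0] = min over k of (A[1][0] + B[0][0] = -3 + 3 = 0, A[1][1] + B[1][0] = 2 + 7 = 9) = 0 (attained at k = 0)
  C[1][1] = min over k of (A[1][0] + B[0][1] = -3 + 0 = -3, A[1][1] + B[1][1] = 2 + 0 = 2) = -3 (attained at k = 0)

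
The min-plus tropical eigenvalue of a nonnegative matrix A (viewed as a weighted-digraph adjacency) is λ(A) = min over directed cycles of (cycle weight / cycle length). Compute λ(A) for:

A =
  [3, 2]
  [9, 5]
λ(A) = 3

Enumerate directed cycles and compute their means (weight / length). Sample:
  cycle 0 → 0: weight = 3, length = 1, mean = 3/1 ≈ 3.000
  cycle 1 → 1: weight = 5, length = 1, mean = 5/1 ≈ 5.000
  cycle 0 → 1 → 0: weight = 11, length = 2, mean = 11/2 ≈ 5.500
  cycle 1 → 0 → 1: weight = 11, length = 2, mean = 11/2 ≈ 5.500
Minimum mean = 3.000, attained e.g. along the cycle 0 → 0 with weight 3 and length 1. So λ(A) = 3/1 = 3.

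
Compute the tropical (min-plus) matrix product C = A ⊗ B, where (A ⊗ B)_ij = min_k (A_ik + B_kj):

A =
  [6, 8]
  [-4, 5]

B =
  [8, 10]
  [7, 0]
A ⊗ B =
  [14, 8]
  [4, 5]

Apply the min-plus product entry-by-entry:
  C[0][0] = min over k of (A[0][0] + B[0][0] = 6 + 8 = 14, A[0][1] + B[1][0] = 8 + 7 = 15) = 14 (attained at k = 0)
  C[0][1] = min over k of (A[0][0] + B[0][1] = 6 + 10 = 16, A[0][1] + B[1][1] = 8 + 0 = 8) = 8 (attained at k = 1)
  C[1][0] = min over k of (A[1][0] + B[0][0] = -4 + 8 = 4, A[1][1] + B[1][0] = 5 + 7 = 12) = 4 (attained at k = 0)
  C[1][1] = min over k of (A[1][0] + B[0][1] = -4 + 10 = 6, A[1][1] + B[1][1] = 5 + 0 = 5) = 5 (attained at k = 1)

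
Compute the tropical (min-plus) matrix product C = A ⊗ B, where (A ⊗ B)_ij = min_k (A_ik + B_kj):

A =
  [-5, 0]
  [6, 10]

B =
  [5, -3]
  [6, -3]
A ⊗ B =
  [0, -8]
  [11, 3]

Apply the min-plus product entry-by-entry:
  C[0][0] = min over k of (A[0][0] + B[0][0] = -5 + 5 = 0, A[0][1] + B[1][0] = 0 + 6 = 6) = 0 (attained at k = 0)
  C[0][1] = min over k of (A[0][0] + B[0][1] = -5 + -3 = -8, A[0][1] + B[1][1] = 0 + -3 = -3) = -8 (attained at k = 0)
  C[1][0] = min over k of (A[1][0] + B[0][0] = 6 + 5 = 11, A[1][1] + B[1][0] = 10 + 6 = 16) = 11 (attained at k = 0)
  C[1][1] = min over k of (A[1][0] + B[0][1] = 6 + -3 = 3, A[1][1] + B[1][1] = 10 + -3 = 7) = 3 (attained at k = 0)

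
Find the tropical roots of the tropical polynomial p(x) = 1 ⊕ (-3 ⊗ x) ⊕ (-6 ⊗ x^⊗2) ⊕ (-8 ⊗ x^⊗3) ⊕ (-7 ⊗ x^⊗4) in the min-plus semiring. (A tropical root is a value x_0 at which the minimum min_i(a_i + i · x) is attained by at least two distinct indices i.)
Roots: {-1, 2, 3, 4}

Each tropical root is a break point of the lower envelope of the lines y = a_i + i · x (there are 5 lines, with slopes 0, 1, ..., 4). Only the lines that attain the minimum somewhere contribute to roots; other lines are dominated. Here the surviving (envelope) indices are i = 4, i = 3, i = 2, i = 1, i = 0.
Intersections between consecutive envelope lines give the roots: for adjacent envelope indices i < j the intersection is x = (a_i − a_j) / (j − i). Reading off the sorted break points: {-1, 2, 3, 4}.
Verification: at each break x_0, at least two indices attain the minimum of min_i(a_i + i · x_0).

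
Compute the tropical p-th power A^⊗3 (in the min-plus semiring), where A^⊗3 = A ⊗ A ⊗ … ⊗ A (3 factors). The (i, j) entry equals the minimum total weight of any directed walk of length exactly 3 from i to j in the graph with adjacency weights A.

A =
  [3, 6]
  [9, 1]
A^⊗3 =
  [9, 8]
  [11, 3]

Each entry (A^⊗3)_ij equals the minimum over all length-3 walks i = v_0 → v_1 → … → v_3 = j of Σ_t A[v_t][v_{t+1}]. For example, for (i, j) = (0, 1) we minimise over 4 possible intermediate vertex sequences; the minimum is 8, attained along the walk 0 → 1 → 1 → 1.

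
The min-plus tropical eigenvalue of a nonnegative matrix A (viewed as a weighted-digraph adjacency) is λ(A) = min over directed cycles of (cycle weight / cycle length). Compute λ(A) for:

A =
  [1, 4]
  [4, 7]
λ(A) = 1

Enumerate directed cycles and compute their means (weight / length). Sample:
  cycle 0 → 0: weight = 1, length = 1, mean = 1/1 ≈ 1.000
  cycle 1 → 1: weight = 7, length = 1, mean = 7/1 ≈ 7.000
  cycle 0 → 1 → 0: weight = 8, length = 2, mean = 8/2 ≈ 4.000
  cycle 1 → 0 → 1: weight = 8, length = 2, mean = 8/2 ≈ 4.000
Minimum mean = 1.000, attained e.g. along the cycle 0 → 0 with weight 1 and length 1. So λ(A) = 1/1 = 1.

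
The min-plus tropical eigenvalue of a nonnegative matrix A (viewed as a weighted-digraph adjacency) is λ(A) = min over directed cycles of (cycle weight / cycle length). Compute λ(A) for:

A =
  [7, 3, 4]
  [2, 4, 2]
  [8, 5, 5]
λ(A) = 5/2

Enumerate directed cycles and compute their means (weight / length). Sample:
  cycle 0 → 0: weight = 7, length = 1, mean = 7/1 ≈ 7.000
  cycle 1 → 1: weight = 4, length = 1, mean = 4/1 ≈ 4.000
  cycle 2 → 2: weight = 5, length = 1, mean = 5/1 ≈ 5.000
  cycle 0 → 1 → 0: weight = 5, length = 2, mean = 5/2 ≈ 2.500
  cycle 0 → 2 → 0: weight = 12, length = 2, mean = 12/2 ≈ 6.000
  cycle 1 → 0 → 1: weight = 5, length = 2, mean = 5/2 ≈ 2.500
Minimum mean = 2.500, attained e.g. along the cycle 0 → 1 → 0 with weight 5 and length 2. So λ(A) = 5/2 = 5/2.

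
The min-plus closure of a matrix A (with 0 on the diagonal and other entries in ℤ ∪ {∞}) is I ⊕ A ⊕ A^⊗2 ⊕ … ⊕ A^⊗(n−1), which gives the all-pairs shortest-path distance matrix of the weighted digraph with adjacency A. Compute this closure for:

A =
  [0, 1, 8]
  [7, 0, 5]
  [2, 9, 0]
Closure =
  [0, 1, 6]
  [7, 0, 5]
  [2, 3, 0]

This is the Floyd-Warshall all-pairs shortest-path computation. For each intermediate vertex k = 0, 1, …, 2, update dist[i][j] ← min(dist[i][j], dist[i][k] + dist[k][j]). The final matrix gives, for each (i, j), the minimum total weight of any directed path from i to j (possibly empty when i = j).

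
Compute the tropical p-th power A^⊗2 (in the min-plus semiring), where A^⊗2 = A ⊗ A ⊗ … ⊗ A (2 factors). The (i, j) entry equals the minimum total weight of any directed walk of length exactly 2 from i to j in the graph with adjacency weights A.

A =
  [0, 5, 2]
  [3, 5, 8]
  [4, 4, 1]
A^⊗2 =
  [0, 5, 2]
  [3, 8, 5]
  [4, 5, 2]

Each entry (A^⊗2)_ij equals the minimum over all length-2 walks i = v_0 → v_1 → … → v_2 = j of Σ_t A[v_t][v_{t+1}]. For example, for (i, j) = (0, 2) we minimise over 3 possible intermediate vertex sequences; the minimum is 2, attained along the walk 0 → 0 → 2.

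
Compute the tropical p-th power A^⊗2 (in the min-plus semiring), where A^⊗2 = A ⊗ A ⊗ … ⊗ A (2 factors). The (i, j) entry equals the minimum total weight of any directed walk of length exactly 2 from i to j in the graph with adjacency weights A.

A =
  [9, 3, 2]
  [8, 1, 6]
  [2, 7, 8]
A^⊗2 =
  [4, 4, 9]
  [8, 2, 7]
  [10, 5, 4]

Each entry (A^⊗2)_ij equals the minimum over all length-2 walks i = v_0 → v_1 → … → v_2 = j of Σ_t A[v_t][v_{t+1}]. For example, for (i, j) = (0, 2) we minimise over 3 possible intermediate vertex sequences; the minimum is 9, attained along the walk 0 → 1 → 2.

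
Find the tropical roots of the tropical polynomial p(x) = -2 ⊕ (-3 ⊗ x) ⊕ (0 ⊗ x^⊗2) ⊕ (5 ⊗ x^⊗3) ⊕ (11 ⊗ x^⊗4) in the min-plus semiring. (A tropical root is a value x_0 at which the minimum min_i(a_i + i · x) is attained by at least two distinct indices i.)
Roots: {-6, -5, -3, 1}

Each tropical root is a break point of the lower envelope of the lines y = a_i + i · x (there are 5 lines, with slopes 0, 1, ..., 4). Only the lines that attain the minimum somewhere contribute to roots; other lines are dominated. Here the surviving (envelope) indices are i = 4, i = 3, i = 2, i = 1, i = 0.
Intersections between consecutive envelope lines give the roots: for adjacent envelope indices i < j the intersection is x = (a_i − a_j) / (j − i). Reading off the sorted break points: {-6, -5, -3, 1}.
Verification: at each break x_0, at least two indices attain the minimum of min_i(a_i + i · x_0).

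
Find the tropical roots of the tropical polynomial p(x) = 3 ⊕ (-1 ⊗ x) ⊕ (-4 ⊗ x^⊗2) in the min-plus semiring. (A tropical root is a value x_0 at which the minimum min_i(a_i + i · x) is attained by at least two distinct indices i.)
Roots: {3, 4}

Each tropical root is a break point of the lower envelope of the lines y = a_i + i · x (there are 3 lines, with slopes 0, 1, ..., 2). Only the lines that attain the minimum somewhere contribute to roots; other lines are dominated. Here the surviving (envelope) indices are i = 2, i = 1, i = 0.
Intersections between consecutive envelope lines give the roots: for adjacent envelope indices i < j the intersection is x = (a_i − a_j) / (j − i). Reading off the sorted break points: {3, 4}.
Verification: at each break x_0, at least two indices attain the minimum of min_i(a_i + i · x_0).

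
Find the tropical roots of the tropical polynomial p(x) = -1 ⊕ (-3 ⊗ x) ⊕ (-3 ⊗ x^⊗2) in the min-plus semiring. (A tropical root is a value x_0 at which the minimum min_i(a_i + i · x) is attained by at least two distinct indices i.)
Roots: {0, 2}

Each tropical root is a break point of the lower envelope of the lines y = a_i + i · x (there are 3 lines, with slopes 0, 1, ..., 2). Only the lines that attain the minimum somewhere contribute to roots; other lines are dominated. Here the surviving (envelope) indices are i = 2, i = 1, i = 0.
Intersections between consecutive envelope lines give the roots: for adjacent envelope indices i < j the intersection is x = (a_i − a_j) / (j − i). Reading off the sorted break points: {0, 2}.
Verification: at each break x_0, at least two indices attain the minimum of min_i(a_i + i · x_0).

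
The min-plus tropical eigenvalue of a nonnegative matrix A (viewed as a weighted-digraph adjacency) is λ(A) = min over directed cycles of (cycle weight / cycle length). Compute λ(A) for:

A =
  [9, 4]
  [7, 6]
λ(A) = 11/2

Enumerate directed cycles and compute their means (weight / length). Sample:
  cycle 0 → 0: weight = 9, length = 1, mean = 9/1 ≈ 9.000
  cycle 1 → 1: weight = 6, length = 1, mean = 6/1 ≈ 6.000
  cycle 0 → 1 → 0: weight = 11, length = 2, mean = 11/2 ≈ 5.500
  cycle 1 → 0 → 1: weight = 11, length = 2, mean = 11/2 ≈ 5.500
Minimum mean = 5.500, attained e.g. along the cycle 0 → 1 → 0 with weight 11 and length 2. So λ(A) = 11/2 = 11/2.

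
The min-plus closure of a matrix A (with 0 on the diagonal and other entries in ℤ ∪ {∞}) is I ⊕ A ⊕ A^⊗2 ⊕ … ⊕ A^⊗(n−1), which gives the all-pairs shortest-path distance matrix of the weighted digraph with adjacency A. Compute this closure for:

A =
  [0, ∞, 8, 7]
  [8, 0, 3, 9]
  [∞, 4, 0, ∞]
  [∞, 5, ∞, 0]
Closure =
  [0, 12, 8, 7]
  [8, 0, 3, 9]
  [12, 4, 0, 13]
  [13, 5, 8, 0]

This is the Floyd-Warshall all-pairs shortest-path computation. For each intermediate vertex k = 0, 1, …, 3, update dist[i][j] ← min(dist[i][j], dist[i][k] + dist[k][j]). The final matrix gives, for each (i, j), the minimum total weight of any directed path from i to j (possibly empty when i = j).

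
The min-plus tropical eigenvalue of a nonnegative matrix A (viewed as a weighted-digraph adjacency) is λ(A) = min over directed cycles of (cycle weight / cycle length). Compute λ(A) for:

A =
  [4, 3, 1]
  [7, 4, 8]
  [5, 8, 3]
λ(A) = 3

Enumerate directed cycles and compute their means (weight / length). Sample:
  cycle 0 → 0: weight = 4, length = 1, mean = 4/1 ≈ 4.000
  cycle 1 → 1: weight = 4, length = 1, mean = 4/1 ≈ 4.000
  cycle 2 → 2: weight = 3, length = 1, mean = 3/1 ≈ 3.000
  cycle 0 → 1 → 0: weight = 10, length = 2, mean = 10/2 ≈ 5.000
  cycle 0 → 2 → 0: weight = 6, length = 2, mean = 6/2 ≈ 3.000
  cycle 1 → 0 → 1: weight = 10, length = 2, mean = 10/2 ≈ 5.000
Minimum mean = 3.000, attained e.g. along the cycle 2 → 2 with weight 3 and length 1. So λ(A) = 3/1 = 3.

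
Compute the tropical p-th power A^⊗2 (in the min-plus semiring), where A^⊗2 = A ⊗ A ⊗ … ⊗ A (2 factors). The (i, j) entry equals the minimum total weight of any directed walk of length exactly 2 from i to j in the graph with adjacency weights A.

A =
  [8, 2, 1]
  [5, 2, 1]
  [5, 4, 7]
A^⊗2 =
  [6, 4, 3]
  [6, 4, 3]
  [9, 6, 5]

Each entry (A^⊗2)_ij equals the minimum over all length-2 walks i = v_0 → v_1 → … → v_2 = j of Σ_t A[v_t][v_{t+1}]. For example, for (i, j) = (0, 2) we minimise over 3 possible intermediate vertex sequences; the minimum is 3, attained along the walk 0 → 1 → 2.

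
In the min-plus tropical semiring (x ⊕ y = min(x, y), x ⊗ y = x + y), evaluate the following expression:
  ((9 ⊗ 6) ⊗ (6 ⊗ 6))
((9 ⊗ 6) ⊗ (6 ⊗ 6)) = 27

Expand innermost to outermost. Recall ⊕ takes the minimum of its arguments and ⊗ takes their sum. Working out the expression ((9 ⊗ 6) ⊗ (6 ⊗ 6)) gives 27.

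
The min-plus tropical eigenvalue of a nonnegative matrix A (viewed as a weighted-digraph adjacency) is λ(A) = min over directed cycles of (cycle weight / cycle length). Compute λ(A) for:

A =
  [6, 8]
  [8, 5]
λ(A) = 5

Enumerate directed cycles and compute their means (weight / length). Sample:
  cycle 0 → 0: weight = 6, length = 1, mean = 6/1 ≈ 6.000
  cycle 1 → 1: weight = 5, length = 1, mean = 5/1 ≈ 5.000
  cycle 0 → 1 → 0: weight = 16, length = 2, mean = 16/2 ≈ 8.000
  cycle 1 → 0 → 1: weight = 16, length = 2, mean = 16/2 ≈ 8.000
Minimum mean = 5.000, attained e.g. along the cycle 1 → 1 with weight 5 and length 1. So λ(A) = 5/1 = 5.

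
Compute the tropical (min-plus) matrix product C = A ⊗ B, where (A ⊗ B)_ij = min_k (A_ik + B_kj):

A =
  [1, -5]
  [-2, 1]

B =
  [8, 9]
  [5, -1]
A ⊗ B =
  [0, -6]
  [6, 0]

Apply the min-plus product entry-by-entry:
  C[0][0] = min over k of (A[0][0] + B[0][0] = 1 + 8 = 9, A[0][1] + B[1][0] = -5 + 5 = 0) = 0 (attained at k = 1)
  C[0][1] = min over k of (A[0][0] + B[0][1] = 1 + 9 = 10, A[0][1] + B[1][1] = -5 + -1 = -6) = -6 (attained at k = 1)
  C[1][0] = min over k of (A[1][0] + B[0][0] = -2 + 8 = 6, A[1][1] + B[1][0] = 1 + 5 = 6) = 6 (attained at k = 0)
  C[1][1] = min over k of (A[1][0] + B[0][1] = -2 + 9 = 7, A[1][1] + B[1][1] = 1 + -1 = 0) = 0 (attained at k = 1)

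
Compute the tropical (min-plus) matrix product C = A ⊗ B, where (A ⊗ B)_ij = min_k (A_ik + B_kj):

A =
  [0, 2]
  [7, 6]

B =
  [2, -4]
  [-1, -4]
A ⊗ B =
  [1, -4]
  [5, 2]

Apply the min-plus product entry-by-entry:
  C[0][0] = min over k of (A[0][0] + B[0][0] = 0 + 2 = 2, A[0][1] + B[1][0] = 2 + -1 = 1) = 1 (attained at k = 1)
  C[0][1] = min over k of (A[0][0] + B[0][1] = 0 + -4 = -4, A[0][1] + B[1][1] = 2 + -4 = -2) = -4 (attained at k = 0)
  C[1][0] = min over k of (A[1][0] + B[0][0] = 7 + 2 = 9, A[1][1] + B[1][0] = 6 + -1 = 5) = 5 (attained at k = 1)
  C[1][1] = min over k of (A[1][0] + B[0][1] = 7 + -4 = 3, A[1][1] + B[1][1] = 6 + -4 = 2) = 2 (attained at k = 1)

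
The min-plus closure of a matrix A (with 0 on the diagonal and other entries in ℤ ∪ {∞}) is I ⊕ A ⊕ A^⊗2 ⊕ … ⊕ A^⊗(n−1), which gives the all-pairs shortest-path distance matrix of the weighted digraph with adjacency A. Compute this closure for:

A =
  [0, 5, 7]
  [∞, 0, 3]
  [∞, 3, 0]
Closure =
  [0, 5, 7]
  [∞, 0, 3]
  [∞, 3, 0]

This is the Floyd-Warshall all-pairs shortest-path computation. For each intermediate vertex k = 0, 1, …, 2, update dist[i][j] ← min(dist[i][j], dist[i][k] + dist[k][j]). The final matrix gives, for each (i, j), the minimum total weight of any directed path from i to j (possibly empty when i = j).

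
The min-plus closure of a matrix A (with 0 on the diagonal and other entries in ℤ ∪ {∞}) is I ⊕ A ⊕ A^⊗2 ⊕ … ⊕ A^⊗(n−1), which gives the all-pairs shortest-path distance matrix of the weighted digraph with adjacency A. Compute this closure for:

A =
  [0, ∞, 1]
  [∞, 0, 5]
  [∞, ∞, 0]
Closure =
  [0, ∞, 1]
  [∞, 0, 5]
  [∞, ∞, 0]

This is the Floyd-Warshall all-pairs shortest-path computation. For each intermediate vertex k = 0, 1, …, 2, update dist[i][j] ← min(dist[i][j], dist[i][k] + dist[k][j]). The final matrix gives, for each (i, j), the minimum total weight of any directed path from i to j (possibly empty when i = j).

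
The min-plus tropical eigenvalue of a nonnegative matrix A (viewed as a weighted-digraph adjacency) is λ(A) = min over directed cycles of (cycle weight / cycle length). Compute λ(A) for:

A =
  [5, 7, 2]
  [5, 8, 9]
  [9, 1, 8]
λ(A) = 8/3

Enumerate directed cycles and compute their means (weight / length). Sample:
  cycle 0 → 0: weight = 5, length = 1, mean = 5/1 ≈ 5.000
  cycle 1 → 1: weight = 8, length = 1, mean = 8/1 ≈ 8.000
  cycle 2 → 2: weight = 8, length = 1, mean = 8/1 ≈ 8.000
  cycle 0 → 1 → 0: weight = 12, length = 2, mean = 12/2 ≈ 6.000
  cycle 0 → 2 → 0: weight = 11, length = 2, mean = 11/2 ≈ 5.500
  cycle 1 → 0 → 1: weight = 12, length = 2, mean = 12/2 ≈ 6.000
Minimum mean = 2.667, attained e.g. along the cycle 0 → 2 → 1 → 0 with weight 8 and length 3. So λ(A) = 8/3 = 8/3.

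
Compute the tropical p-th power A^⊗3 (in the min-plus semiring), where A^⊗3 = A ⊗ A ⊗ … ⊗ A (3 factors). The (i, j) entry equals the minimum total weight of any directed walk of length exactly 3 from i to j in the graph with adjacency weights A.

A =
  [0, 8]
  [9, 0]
A^⊗3 =
  [0, 8]
  [9, 0]

Each entry (A^⊗3)_ij equals the minimum over all length-3 walks i = v_0 → v_1 → … → v_3 = j of Σ_t A[v_t][v_{t+1}]. For example, for (i, j) = (0, 1) we minimise over 4 possible intermediate vertex sequences; the minimum is 8, attained along the walk 0 → 0 → 0 → 1.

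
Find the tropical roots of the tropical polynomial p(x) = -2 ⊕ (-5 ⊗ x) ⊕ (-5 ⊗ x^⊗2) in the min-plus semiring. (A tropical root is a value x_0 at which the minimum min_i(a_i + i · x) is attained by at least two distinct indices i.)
Roots: {0, 3}

Each tropical root is a break point of the lower envelope of the lines y = a_i + i · x (there are 3 lines, with slopes 0, 1, ..., 2). Only the lines that attain the minimum somewhere contribute to roots; other lines are dominated. Here the surviving (envelope) indices are i = 2, i = 1, i = 0.
Intersections between consecutive envelope lines give the roots: for adjacent envelope indices i < j the intersection is x = (a_i − a_j) / (j − i). Reading off the sorted break points: {0, 3}.
Verification: at each break x_0, at least two indices attain the minimum of min_i(a_i + i · x_0).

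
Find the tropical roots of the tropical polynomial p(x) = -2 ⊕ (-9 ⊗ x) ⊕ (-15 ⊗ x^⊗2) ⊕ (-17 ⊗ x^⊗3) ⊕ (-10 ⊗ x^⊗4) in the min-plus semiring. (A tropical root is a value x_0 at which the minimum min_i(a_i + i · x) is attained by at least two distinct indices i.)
Roots: {-7, 2, 6, 7}

Each tropical root is a break point of the lower envelope of the lines y = a_i + i · x (there are 5 lines, with slopes 0, 1, ..., 4). Only the lines that attain the minimum somewhere contribute to roots; other lines are dominated. Here the surviving (envelope) indices are i = 4, i = 3, i = 2, i = 1, i = 0.
Intersections between consecutive envelope lines give the roots: for adjacent envelope indices i < j the intersection is x = (a_i − a_j) / (j − i). Reading off the sorted break points: {-7, 2, 6, 7}.
Verification: at each break x_0, at least two indices attain the minimum of min_i(a_i + i · x_0).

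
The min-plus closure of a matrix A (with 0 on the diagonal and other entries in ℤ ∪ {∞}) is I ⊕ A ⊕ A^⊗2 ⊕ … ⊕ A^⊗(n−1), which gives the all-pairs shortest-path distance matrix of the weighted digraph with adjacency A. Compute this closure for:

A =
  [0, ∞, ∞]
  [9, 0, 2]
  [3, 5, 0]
Closure =
  [0, ∞, ∞]
  [5, 0, 2]
  [3, 5, 0]

This is the Floyd-Warshall all-pairs shortest-path computation. For each intermediate vertex k = 0, 1, …, 2, update dist[i][j] ← min(dist[i][j], dist[i][k] + dist[k][j]). The final matrix gives, for each (i, j), the minimum total weight of any directed path from i to j (possibly empty when i = j).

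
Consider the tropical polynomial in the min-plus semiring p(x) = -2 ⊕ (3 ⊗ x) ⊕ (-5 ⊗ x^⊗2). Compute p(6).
p(6) = -2

A tropical monomial a ⊗ x^⊗i evaluates to a + i · x. Evaluating each term at x = 6:
  Term 0 contributes -2 + 0 · 6 = -2
  Term 1 contributes 3 + 1 · 6 = 9
  Term 2 contributes -5 + 2 · 6 = 7
p(6) = ⊕ of these = min[-2, 9, 7] = -2.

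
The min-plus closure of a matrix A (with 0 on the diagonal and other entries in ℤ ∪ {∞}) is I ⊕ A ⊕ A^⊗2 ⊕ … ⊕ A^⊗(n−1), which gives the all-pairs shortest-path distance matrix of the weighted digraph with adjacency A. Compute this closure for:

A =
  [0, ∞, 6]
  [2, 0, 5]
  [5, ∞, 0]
Closure =
  [0, ∞, 6]
  [2, 0, 5]
  [5, ∞, 0]

This is the Floyd-Warshall all-pairs shortest-path computation. For each intermediate vertex k = 0, 1, …, 2, update dist[i][j] ← min(dist[i][j], dist[i][k] + dist[k][j]). The final matrix gives, for each (i, j), the minimum total weight of any directed path from i to j (possibly empty when i = j).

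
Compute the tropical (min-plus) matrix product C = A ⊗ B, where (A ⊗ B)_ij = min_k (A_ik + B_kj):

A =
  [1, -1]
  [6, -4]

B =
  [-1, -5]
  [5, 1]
A ⊗ B =
  [0, -4]
  [1, -3]

Apply the min-plus product entry-by-entry:
  C[0][0] = min over k of (A[0][0] + B[0][0] = 1 + -1 = 0, A[0][1] + B[1][0] = -1 + 5 = 4) = 0 (attained at k = 0)
  C[0][1] = min over k of (A[0][0] + B[0][1] = 1 + -5 = -4, A[0][1] + B[1][1] = -1 + 1 = 0) = -4 (attained at k = 0)
  C[1][0] = min over k of (A[1][0] + B[0][0] = 6 + -1 = 5, A[1][1] + B[1][0] = -4 + 5 = 1) = 1 (attained at k = 1)
  C[1][1] = min over k of (A[1][0] + B[0][1] = 6 + -5 = 1, A[1][1] + B[1][1] = -4 + 1 = -3) = -3 (attained at k = 1)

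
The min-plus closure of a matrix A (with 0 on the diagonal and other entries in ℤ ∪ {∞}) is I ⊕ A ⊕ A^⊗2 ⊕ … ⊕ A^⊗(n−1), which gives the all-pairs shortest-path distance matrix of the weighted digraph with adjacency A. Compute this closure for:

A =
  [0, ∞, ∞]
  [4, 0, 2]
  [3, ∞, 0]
Closure =
  [0, ∞, ∞]
  [4, 0, 2]
  [3, ∞, 0]

This is the Floyd-Warshall all-pairs shortest-path computation. For each intermediate vertex k = 0, 1, …, 2, update dist[i][j] ← min(dist[i][j], dist[i][k] + dist[k][j]). The final matrix gives, for each (i, j), the minimum total weight of any directed path from i to j (possibly empty when i = j).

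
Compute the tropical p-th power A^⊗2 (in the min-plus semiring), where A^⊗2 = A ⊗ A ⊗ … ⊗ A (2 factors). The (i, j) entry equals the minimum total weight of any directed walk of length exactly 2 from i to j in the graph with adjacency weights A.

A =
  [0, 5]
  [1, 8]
A^⊗2 =
  [0, 5]
  [1, 6]

Each entry (A^⊗2)_ij equals the minimum over all length-2 walks i = v_0 → v_1 → … → v_2 = j of Σ_t A[v_t][v_{t+1}]. For example, for (i, j) = (0, 1) we minimise over 2 possible intermediate vertex sequences; the minimum is 5, attained along the walk 0 → 0 → 1.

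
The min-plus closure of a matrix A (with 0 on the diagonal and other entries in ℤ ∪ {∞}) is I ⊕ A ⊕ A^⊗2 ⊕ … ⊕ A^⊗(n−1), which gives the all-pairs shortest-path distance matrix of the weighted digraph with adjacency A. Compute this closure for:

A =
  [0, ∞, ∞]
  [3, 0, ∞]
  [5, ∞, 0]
Closure =
  [0, ∞, ∞]
  [3, 0, ∞]
  [5, ∞, 0]

This is the Floyd-Warshall all-pairs shortest-path computation. For each intermediate vertex k = 0, 1, …, 2, update dist[i][j] ← min(dist[i][j], dist[i][k] + dist[k][j]). The final matrix gives, for each (i, j), the minimum total weight of any directed path from i to j (possibly empty when i = j).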